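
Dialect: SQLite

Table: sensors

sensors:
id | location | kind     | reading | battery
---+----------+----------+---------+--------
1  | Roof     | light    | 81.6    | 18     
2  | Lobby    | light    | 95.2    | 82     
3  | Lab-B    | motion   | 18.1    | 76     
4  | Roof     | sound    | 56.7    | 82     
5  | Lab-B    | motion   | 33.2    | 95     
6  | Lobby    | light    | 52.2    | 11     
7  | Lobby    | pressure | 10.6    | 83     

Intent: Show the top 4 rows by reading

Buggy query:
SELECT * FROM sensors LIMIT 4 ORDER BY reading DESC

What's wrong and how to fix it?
Bug: LIMIT must come after ORDER BY

Fix: Sort with ORDER BY, then apply LIMIT

Corrected query:
SELECT * FROM sensors ORDER BY reading DESC LIMIT 4

Result:
id | location | kind  | reading | battery
---+----------+-------+---------+--------
2  | Lobby    | light | 95.2    | 82     
1  | Roof     | light | 81.6    | 18     
4  | Roof     | sound | 56.7    | 82     
6  | Lobby    | light | 52.2    | 11     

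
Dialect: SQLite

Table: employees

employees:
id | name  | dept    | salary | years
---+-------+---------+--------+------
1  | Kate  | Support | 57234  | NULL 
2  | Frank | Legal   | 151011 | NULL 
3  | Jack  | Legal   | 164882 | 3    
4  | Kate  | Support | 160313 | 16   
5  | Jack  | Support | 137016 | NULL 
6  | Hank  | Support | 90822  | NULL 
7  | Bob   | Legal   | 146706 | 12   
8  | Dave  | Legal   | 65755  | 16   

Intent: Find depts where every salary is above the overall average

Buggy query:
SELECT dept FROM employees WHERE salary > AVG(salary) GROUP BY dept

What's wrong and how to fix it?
Bug: WHERE evaluates per row before aggregation, so AVG() is unavailable

Fix: Compute the overall average in a scalar subquery and compare each group's MIN against it in HAVING

Corrected query:
SELECT dept FROM employees GROUP BY dept HAVING MIN(salary) > (SELECT AVG(salary) FROM employees)

Result:
(no rows)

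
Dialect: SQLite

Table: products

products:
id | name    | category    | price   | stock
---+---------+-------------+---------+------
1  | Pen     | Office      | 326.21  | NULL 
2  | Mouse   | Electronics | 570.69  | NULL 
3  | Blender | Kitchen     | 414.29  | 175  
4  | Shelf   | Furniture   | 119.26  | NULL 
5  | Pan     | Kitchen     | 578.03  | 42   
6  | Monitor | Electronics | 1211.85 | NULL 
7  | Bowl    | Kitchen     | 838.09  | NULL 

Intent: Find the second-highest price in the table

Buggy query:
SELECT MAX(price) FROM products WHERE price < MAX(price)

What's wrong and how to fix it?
Bug: The inner MAX is an aggregate inside WHERE, which is not allowed

Fix: Compute the overall MAX in a subquery, then take MAX of rows below it

Corrected query:
SELECT MAX(price) FROM products WHERE price < (SELECT MAX(price) FROM products)

Result:
MAX(price)
----------
838.09    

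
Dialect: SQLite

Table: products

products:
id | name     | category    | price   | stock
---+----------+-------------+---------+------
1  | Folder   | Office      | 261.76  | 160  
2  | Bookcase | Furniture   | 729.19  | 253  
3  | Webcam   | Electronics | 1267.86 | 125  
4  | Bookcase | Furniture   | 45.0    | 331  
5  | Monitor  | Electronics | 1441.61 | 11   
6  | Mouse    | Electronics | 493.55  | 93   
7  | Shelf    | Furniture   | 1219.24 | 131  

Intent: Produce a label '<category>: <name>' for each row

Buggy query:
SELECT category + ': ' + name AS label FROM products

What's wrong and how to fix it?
Bug: SQLite uses || for string concatenation; + coerces text to numbers (yielding 0)

Fix: Use the || operator for string concatenation

Corrected query:
SELECT category || ': ' || name AS label FROM products

Result:
label               
--------------------
Office: Folder      
Furniture: Bookcase 
Electronics: Webcam 
Furniture: Bookcase 
Electronics: Monitor
Electronics: Mouse  
Furniture: Shelf    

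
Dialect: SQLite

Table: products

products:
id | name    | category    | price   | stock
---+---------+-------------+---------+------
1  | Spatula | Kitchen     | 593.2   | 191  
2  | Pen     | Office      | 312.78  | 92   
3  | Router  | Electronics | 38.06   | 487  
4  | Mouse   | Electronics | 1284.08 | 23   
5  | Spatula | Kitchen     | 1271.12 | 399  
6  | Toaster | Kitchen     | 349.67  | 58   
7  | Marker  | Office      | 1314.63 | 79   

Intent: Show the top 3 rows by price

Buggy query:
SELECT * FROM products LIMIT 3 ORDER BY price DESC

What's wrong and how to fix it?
Bug: LIMIT must come after ORDER BY

Fix: Swap the clauses: ORDER BY first, then LIMIT

Corrected query:
SELECT * FROM products ORDER BY price DESC LIMIT 3

Result:
id | name    | category    | price   | stock
---+---------+-------------+---------+------
7  | Marker  | Office      | 1314.63 | 79   
4  | Mouse   | Electronics | 1284.08 | 23   
5  | Spatula | Kitchen     | 1271.12 | 399  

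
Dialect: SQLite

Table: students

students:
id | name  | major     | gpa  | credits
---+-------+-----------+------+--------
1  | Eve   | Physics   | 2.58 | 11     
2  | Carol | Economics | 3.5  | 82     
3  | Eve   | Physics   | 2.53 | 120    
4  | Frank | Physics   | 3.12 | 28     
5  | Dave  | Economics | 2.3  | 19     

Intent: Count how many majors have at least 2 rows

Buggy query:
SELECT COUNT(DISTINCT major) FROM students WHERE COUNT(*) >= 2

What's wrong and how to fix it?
Bug: COUNT(*) cannot appear in WHERE; the per-group count doesn't exist yet

Fix: Use a subquery that GROUPs and filters with HAVING, then count its rows

Corrected query:
SELECT COUNT(*) FROM (SELECT major FROM students GROUP BY major HAVING COUNT(*) >= 2)

Result:
COUNT(*)
--------
2       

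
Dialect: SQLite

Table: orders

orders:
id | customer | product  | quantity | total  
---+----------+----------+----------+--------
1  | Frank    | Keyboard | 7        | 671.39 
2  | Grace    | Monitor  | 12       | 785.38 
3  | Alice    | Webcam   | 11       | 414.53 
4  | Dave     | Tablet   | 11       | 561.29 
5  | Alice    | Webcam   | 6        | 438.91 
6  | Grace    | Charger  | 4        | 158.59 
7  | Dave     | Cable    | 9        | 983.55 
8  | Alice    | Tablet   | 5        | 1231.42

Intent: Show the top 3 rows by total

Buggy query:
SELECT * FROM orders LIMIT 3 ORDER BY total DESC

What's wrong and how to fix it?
Bug: LIMIT must come after ORDER BY

Fix: Swap the clauses: ORDER BY first, then LIMIT

Corrected query:
SELECT * FROM orders ORDER BY total DESC LIMIT 3

Result:
id | customer | product | quantity | total  
---+----------+---------+----------+--------
8  | Alice    | Tablet  | 5        | 1231.42
7  | Dave     | Cable   | 9        | 983.55 
2  | Grace    | Monitor | 12       | 785.38 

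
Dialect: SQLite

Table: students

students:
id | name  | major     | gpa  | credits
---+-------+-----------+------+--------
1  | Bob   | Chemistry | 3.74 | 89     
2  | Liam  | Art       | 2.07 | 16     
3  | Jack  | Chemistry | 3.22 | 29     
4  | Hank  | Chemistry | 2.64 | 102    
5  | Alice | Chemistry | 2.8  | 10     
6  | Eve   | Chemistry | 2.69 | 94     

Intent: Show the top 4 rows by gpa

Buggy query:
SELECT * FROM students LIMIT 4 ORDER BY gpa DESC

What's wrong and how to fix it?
Bug: LIMIT must come after ORDER BY

Fix: Sort with ORDER BY, then apply LIMIT

Corrected query:
SELECT * FROM students ORDER BY gpa DESC LIMIT 4

Result:
id | name  | major     | gpa  | credits
---+-------+-----------+------+--------
1  | Bob   | Chemistry | 3.74 | 89     
3  | Jack  | Chemistry | 3.22 | 29     
5  | Alice | Chemistry | 2.8  | 10     
6  | Eve   | Chemistry | 2.69 | 94     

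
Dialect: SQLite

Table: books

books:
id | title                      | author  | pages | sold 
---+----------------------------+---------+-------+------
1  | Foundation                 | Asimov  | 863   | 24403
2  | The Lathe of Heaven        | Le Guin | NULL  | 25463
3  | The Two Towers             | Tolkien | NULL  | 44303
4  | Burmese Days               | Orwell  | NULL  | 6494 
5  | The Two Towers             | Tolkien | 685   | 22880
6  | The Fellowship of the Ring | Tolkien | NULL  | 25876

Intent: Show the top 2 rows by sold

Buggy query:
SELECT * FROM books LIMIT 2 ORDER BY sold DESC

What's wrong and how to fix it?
Bug: LIMIT must come after ORDER BY

Fix: Swap the clauses: ORDER BY first, then LIMIT

Corrected query:
SELECT * FROM books ORDER BY sold DESC LIMIT 2

Result:
id | title                      | author  | pages | sold 
---+----------------------------+---------+-------+------
3  | The Two Towers             | Tolkien | NULL  | 44303
6  | The Fellowship of the Ring | Tolkien | NULL  | 25876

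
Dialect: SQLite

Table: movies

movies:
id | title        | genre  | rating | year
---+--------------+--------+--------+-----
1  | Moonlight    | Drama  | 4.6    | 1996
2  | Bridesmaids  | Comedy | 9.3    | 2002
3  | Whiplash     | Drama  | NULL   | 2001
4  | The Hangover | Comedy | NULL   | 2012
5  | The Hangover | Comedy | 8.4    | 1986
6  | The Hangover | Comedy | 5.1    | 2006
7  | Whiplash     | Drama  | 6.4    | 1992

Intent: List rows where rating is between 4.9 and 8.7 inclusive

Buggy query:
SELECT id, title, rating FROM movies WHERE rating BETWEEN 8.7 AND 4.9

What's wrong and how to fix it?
Bug: The bounds are reversed; BETWEEN a AND b requires a <= b to match anything

Fix: Swap the bounds so the smaller value comes first

Corrected query:
SELECT id, title, rating FROM movies WHERE rating BETWEEN 4.9 AND 8.7

Result:
id | title        | rating
---+--------------+-------
5  | The Hangover | 8.4   
6  | The Hangover | 5.1   
7  | Whiplash     | 6.4   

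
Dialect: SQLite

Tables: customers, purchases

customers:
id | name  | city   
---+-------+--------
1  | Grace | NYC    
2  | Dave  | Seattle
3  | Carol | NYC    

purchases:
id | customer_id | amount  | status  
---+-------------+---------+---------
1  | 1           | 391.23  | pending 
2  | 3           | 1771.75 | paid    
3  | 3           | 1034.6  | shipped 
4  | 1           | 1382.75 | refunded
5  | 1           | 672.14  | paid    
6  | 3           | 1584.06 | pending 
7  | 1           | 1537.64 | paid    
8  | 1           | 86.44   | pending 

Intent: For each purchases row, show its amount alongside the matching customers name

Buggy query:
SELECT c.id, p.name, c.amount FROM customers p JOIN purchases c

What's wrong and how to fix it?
Bug: Missing join condition: each purchases row is matched to all customers rows instead of just its own

Fix: Specify the join condition linking the foreign key to the parent id

Corrected query:
SELECT c.id, p.name, c.amount FROM customers p JOIN purchases c ON c.customer_id = p.id

Result:
id | name  | amount 
---+-------+--------
1  | Grace | 391.23 
2  | Carol | 1771.75
3  | Carol | 1034.6 
4  | Grace | 1382.75
5  | Grace | 672.14 
6  | Carol | 1584.06
7  | Grace | 1537.64
8  | Grace | 86.44  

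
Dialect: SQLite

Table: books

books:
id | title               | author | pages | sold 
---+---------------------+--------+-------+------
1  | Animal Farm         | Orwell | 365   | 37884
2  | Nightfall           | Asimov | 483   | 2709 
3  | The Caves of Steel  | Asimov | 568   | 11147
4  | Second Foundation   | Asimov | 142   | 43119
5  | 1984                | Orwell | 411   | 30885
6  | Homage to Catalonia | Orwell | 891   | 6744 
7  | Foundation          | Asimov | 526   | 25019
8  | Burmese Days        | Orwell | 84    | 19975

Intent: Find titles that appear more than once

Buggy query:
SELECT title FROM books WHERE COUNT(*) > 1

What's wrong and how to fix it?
Bug: WHERE can't reference COUNT(*); aggregates are computed after WHERE

Fix: GROUP BY title, then filter groups with HAVING COUNT(*) > 1

Corrected query:
SELECT title FROM books GROUP BY title HAVING COUNT(*) > 1

Result:
(no rows)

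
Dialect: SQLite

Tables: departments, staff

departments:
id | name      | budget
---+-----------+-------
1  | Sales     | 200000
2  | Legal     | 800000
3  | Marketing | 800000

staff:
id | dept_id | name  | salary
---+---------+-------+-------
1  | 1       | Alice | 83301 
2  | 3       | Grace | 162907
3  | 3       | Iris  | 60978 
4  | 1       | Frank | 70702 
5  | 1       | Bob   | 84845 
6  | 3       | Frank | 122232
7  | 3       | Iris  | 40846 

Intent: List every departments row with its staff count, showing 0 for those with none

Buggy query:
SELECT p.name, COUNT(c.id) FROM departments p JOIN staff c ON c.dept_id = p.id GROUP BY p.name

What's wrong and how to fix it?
Bug: An inner join excludes parents with zero children

Fix: Switch to LEFT JOIN to retain unmatched parent rows

Corrected query:
SELECT p.name, COUNT(c.id) FROM departments p LEFT JOIN staff c ON c.dept_id = p.id GROUP BY p.name

Result:
name      | COUNT(c.id)
----------+------------
Legal     | 0          
Marketing | 4          
Sales     | 3          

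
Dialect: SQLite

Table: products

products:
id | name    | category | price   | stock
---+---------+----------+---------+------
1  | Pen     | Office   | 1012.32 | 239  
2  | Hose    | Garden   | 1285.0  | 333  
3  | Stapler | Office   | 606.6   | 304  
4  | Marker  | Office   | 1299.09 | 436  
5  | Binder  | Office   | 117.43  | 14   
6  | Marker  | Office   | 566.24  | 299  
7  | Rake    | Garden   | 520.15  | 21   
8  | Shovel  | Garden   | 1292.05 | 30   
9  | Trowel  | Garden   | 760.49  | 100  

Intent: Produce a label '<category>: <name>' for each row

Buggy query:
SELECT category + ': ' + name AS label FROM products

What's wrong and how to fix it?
Bug: '+' is numeric addition; on text columns SQLite converts them to 0 instead of concatenating

Fix: Use the || operator for string concatenation

Corrected query:
SELECT category || ': ' || name AS label FROM products

Result:
label          
---------------
Office: Pen    
Garden: Hose   
Office: Stapler
Office: Marker 
Office: Binder 
Office: Marker 
Garden: Rake   
Garden: Shovel 
Garden: Trowel 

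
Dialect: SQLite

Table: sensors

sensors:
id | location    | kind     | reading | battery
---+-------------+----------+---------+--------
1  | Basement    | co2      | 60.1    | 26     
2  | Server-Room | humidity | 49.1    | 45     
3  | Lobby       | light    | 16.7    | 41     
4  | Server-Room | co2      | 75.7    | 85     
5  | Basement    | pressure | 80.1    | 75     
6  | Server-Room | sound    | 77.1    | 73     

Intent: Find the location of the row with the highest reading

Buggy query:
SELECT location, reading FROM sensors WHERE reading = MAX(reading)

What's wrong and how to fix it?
Bug: MAX(reading) is an aggregate and cannot be used directly in WHERE

Fix: Use a subquery: WHERE reading = (SELECT MAX(reading) FROM sensors)

Corrected query:
SELECT location, reading FROM sensors WHERE reading = (SELECT MAX(reading) FROM sensors)

Result:
location | reading
---------+--------
Basement | 80.1   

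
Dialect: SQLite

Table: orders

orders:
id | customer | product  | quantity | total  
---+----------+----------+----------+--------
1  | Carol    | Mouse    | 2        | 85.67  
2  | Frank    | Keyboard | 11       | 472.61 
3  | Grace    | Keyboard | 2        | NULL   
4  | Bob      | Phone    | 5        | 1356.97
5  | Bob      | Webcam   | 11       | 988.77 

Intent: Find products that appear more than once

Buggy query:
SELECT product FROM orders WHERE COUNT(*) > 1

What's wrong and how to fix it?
Bug: COUNT(*) is an aggregate and cannot be used in WHERE

Fix: Group first, then use HAVING for the count condition

Corrected query:
SELECT product FROM orders GROUP BY product HAVING COUNT(*) > 1

Result:
product 
--------
Keyboard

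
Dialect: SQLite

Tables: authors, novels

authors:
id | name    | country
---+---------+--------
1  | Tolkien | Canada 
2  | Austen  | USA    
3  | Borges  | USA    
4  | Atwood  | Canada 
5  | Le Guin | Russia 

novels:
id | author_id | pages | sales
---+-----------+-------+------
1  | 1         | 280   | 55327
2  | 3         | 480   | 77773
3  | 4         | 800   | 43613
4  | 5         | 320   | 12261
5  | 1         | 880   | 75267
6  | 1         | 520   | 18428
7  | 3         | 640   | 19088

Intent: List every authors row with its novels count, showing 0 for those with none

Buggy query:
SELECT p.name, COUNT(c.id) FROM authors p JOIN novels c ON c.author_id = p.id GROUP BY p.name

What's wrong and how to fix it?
Bug: INNER JOIN drops authors rows that have no matching novels rows

Fix: Switch to LEFT JOIN to retain unmatched parent rows

Corrected query:
SELECT p.name, COUNT(c.id) FROM authors p LEFT JOIN novels c ON c.author_id = p.id GROUP BY p.name

Result:
name    | COUNT(c.id)
--------+------------
Atwood  | 1          
Austen  | 0          
Borges  | 2          
Le Guin | 1          
Tolkien | 3          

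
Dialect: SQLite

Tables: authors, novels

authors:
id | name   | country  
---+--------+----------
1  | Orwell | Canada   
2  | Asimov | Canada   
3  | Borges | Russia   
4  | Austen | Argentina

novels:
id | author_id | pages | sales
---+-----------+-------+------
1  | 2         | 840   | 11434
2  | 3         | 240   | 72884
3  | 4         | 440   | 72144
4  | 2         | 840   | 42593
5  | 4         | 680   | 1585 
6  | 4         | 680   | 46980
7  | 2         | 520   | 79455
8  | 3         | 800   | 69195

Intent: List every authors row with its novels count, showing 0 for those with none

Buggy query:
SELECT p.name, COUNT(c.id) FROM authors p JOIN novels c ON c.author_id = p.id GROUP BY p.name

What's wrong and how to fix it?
Bug: INNER JOIN drops authors rows that have no matching novels rows

Fix: Switch to LEFT JOIN to retain unmatched parent rows

Corrected query:
SELECT p.name, COUNT(c.id) FROM authors p LEFT JOIN novels c ON c.author_id = p.id GROUP BY p.name

Result:
name   | COUNT(c.id)
-------+------------
Asimov | 3          
Austen | 3          
Borges | 2          
Orwell | 0          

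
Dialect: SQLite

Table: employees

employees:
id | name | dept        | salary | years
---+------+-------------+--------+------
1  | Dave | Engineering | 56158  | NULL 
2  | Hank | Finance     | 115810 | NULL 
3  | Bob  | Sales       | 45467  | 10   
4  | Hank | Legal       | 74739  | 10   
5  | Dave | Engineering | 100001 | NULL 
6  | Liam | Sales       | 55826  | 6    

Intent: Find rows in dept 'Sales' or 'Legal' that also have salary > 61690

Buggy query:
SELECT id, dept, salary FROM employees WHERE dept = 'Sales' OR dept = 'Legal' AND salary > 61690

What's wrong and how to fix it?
Bug: AND binds tighter than OR, so this parses as dept = 'Sales' OR (dept = 'Legal' AND salary > 61690)

Fix: Add parentheses around the OR so the AND applies to both alternatives

Corrected query:
SELECT id, dept, salary FROM employees WHERE (dept = 'Sales' OR dept = 'Legal') AND salary > 61690

Result:
id | dept  | salary
---+-------+-------
4  | Legal | 74739 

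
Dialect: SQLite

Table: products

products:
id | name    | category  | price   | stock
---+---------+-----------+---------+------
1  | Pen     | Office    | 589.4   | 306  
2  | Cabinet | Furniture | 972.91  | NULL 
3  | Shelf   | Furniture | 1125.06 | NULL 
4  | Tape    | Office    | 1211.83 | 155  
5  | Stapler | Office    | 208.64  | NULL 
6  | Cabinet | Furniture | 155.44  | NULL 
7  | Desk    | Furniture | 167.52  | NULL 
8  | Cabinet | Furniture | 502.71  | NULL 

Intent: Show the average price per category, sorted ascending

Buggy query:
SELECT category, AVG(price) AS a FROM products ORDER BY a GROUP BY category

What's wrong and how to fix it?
Bug: GROUP BY must precede ORDER BY

Fix: Reorder: SELECT … FROM … GROUP BY … ORDER BY …

Corrected query:
SELECT category, AVG(price) AS a FROM products GROUP BY category ORDER BY a

Result:
category  | a         
----------+-----------
Furniture | 584.728   
Office    | 669.956667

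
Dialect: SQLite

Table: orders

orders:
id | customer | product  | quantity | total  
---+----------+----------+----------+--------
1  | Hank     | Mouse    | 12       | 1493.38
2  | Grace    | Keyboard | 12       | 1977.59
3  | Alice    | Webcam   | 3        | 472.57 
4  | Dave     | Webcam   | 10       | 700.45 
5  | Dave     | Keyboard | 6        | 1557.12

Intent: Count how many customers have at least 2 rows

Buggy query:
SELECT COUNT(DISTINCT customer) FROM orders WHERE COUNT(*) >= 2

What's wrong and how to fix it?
Bug: COUNT(*) cannot appear in WHERE; the per-group count doesn't exist yet

Fix: Group first with HAVING COUNT(*) >= 2, then COUNT the resulting groups

Corrected query:
SELECT COUNT(*) FROM (SELECT customer FROM orders GROUP BY customer HAVING COUNT(*) >= 2)

Result:
COUNT(*)
--------
1       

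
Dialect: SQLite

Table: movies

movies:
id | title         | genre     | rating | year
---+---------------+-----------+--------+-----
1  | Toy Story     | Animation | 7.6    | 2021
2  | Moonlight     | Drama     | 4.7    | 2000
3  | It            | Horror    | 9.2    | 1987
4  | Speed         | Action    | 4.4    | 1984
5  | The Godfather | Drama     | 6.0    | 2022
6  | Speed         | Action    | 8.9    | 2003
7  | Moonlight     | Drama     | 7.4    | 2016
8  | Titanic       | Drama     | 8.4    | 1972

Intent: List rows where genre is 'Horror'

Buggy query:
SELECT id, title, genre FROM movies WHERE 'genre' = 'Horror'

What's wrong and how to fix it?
Bug: Single quotes denote string literals in SQL; the column name is being compared as a constant string

Fix: Remove the quotes around the column name (or use double quotes for an identifier)

Corrected query:
SELECT id, title, genre FROM movies WHERE genre = 'Horror'

Result:
id | title | genre 
---+-------+-------
3  | It    | Horror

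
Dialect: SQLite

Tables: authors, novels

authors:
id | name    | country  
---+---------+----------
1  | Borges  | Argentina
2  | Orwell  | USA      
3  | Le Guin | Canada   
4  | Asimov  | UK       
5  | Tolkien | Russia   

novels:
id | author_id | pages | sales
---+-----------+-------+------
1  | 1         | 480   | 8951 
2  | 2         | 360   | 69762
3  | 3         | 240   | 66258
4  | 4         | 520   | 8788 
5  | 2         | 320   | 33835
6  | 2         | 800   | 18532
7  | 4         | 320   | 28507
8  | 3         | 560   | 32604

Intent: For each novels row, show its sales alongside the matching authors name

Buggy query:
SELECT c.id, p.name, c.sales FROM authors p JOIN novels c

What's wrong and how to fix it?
Bug: Missing join condition: each novels row is matched to all authors rows instead of just its own

Fix: Add ON c.author_id = p.id to the JOIN

Corrected query:
SELECT c.id, p.name, c.sales FROM authors p JOIN novels c ON c.author_id = p.id

Result:
id | name    | sales
---+---------+------
1  | Borges  | 8951 
2  | Orwell  | 69762
3  | Le Guin | 66258
4  | Asimov  | 8788 
5  | Orwell  | 33835
6  | Orwell  | 18532
7  | Asimov  | 28507
8  | Le Guin | 32604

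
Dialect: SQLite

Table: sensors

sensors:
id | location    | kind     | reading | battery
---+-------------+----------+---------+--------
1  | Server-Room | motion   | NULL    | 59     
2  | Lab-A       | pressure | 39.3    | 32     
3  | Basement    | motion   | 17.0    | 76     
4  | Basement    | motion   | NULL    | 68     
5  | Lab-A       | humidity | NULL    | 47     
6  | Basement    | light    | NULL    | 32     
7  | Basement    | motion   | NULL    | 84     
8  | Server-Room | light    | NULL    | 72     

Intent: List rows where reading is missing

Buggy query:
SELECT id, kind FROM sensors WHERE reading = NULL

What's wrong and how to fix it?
Bug: '= NULL' is always unknown in SQL three-valued logic, so no rows match

Fix: Use IS NULL to test for NULL

Corrected query:
SELECT id, kind FROM sensors WHERE reading IS NULL

Result:
id | kind    
---+---------
1  | motion  
4  | motion  
5  | humidity
6  | light   
7  | motion  
8  | light   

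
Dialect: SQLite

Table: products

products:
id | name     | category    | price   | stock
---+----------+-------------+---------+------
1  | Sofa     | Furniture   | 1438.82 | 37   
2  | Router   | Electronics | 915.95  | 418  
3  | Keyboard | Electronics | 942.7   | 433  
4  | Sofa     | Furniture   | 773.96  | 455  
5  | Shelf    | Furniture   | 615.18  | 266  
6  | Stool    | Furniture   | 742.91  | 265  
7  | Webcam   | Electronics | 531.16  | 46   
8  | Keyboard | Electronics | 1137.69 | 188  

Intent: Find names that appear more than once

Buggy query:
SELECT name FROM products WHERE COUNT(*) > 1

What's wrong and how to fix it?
Bug: COUNT(*) is an aggregate and cannot be used in WHERE

Fix: Group first, then use HAVING for the count condition

Corrected query:
SELECT name FROM products GROUP BY name HAVING COUNT(*) > 1

Result:
name    
--------
Keyboard
Sofa    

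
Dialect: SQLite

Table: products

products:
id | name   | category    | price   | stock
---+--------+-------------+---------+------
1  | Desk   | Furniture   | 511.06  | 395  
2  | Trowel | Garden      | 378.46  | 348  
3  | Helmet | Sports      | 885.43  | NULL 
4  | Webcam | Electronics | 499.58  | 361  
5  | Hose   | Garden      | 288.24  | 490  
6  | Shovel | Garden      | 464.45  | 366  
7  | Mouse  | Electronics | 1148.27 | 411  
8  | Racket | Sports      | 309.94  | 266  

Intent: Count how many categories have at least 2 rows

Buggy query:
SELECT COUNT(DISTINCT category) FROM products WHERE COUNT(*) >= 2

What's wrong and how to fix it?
Bug: COUNT(*) cannot appear in WHERE; the per-group count doesn't exist yet

Fix: Use a subquery that GROUPs and filters with HAVING, then count its rows

Corrected query:
SELECT COUNT(*) FROM (SELECT category FROM products GROUP BY category HAVING COUNT(*) >= 2)

Result:
COUNT(*)
--------
3       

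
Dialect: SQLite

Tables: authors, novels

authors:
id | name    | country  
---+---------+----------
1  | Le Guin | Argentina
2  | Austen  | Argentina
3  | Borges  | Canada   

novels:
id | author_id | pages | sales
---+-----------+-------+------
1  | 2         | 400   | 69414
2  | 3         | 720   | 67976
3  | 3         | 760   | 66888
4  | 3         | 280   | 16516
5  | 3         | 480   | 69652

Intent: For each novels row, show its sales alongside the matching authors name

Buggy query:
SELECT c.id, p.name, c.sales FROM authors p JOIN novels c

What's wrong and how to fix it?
Bug: JOIN with no ON clause produces a cartesian product; every novels row pairs with every authors row

Fix: Specify the join condition linking the foreign key to the parent id

Corrected query:
SELECT c.id, p.name, c.sales FROM authors p JOIN novels c ON c.author_id = p.id

Result:
id | name   | sales
---+--------+------
1  | Austen | 69414
2  | Borges | 67976
3  | Borges | 66888
4  | Borges | 16516
5  | Borges | 69652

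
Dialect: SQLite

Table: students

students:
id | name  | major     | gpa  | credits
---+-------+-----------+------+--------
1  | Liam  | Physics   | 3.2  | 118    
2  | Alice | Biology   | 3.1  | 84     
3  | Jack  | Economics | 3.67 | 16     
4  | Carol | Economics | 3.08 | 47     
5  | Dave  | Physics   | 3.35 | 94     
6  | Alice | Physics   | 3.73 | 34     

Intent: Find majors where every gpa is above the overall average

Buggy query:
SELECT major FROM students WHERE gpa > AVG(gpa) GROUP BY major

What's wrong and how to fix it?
Bug: AVG() is an aggregate; it can't sit directly in WHERE

Fix: Use a subquery for AVG and a HAVING MIN(...) filter so the condition holds for every row in the group

Corrected query:
SELECT major FROM students GROUP BY major HAVING MIN(gpa) > (SELECT AVG(gpa) FROM students)

Result:
(no rows)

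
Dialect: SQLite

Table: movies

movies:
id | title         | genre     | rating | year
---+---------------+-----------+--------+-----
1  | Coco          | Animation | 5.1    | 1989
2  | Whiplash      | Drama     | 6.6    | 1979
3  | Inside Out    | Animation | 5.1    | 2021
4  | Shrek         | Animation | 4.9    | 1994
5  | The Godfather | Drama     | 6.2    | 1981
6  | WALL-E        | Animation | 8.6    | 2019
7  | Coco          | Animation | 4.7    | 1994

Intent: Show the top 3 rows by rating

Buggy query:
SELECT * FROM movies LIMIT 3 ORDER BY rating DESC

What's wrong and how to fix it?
Bug: ORDER BY cannot follow LIMIT; LIMIT is the final clause

Fix: Sort with ORDER BY, then apply LIMIT

Corrected query:
SELECT * FROM movies ORDER BY rating DESC LIMIT 3

Result:
id | title         | genre     | rating | year
---+---------------+-----------+--------+-----
6  | WALL-E        | Animation | 8.6    | 2019
2  | Whiplash      | Drama     | 6.6    | 1979
5  | The Godfather | Drama     | 6.2    | 1981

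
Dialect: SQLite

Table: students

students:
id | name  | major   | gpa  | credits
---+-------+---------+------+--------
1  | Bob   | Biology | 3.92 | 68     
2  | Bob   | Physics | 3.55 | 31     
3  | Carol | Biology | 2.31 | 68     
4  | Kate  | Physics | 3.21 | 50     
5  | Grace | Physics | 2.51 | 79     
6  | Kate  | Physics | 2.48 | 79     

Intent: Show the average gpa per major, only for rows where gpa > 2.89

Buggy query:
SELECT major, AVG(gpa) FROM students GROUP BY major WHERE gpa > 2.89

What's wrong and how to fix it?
Bug: Row-level WHERE must come before GROUP BY in the clause order

Fix: Place WHERE between FROM and GROUP BY

Corrected query:
SELECT major, AVG(gpa) FROM students WHERE gpa > 2.89 GROUP BY major

Result:
major   | AVG(gpa)
--------+---------
Biology | 3.92    
Physics | 3.38    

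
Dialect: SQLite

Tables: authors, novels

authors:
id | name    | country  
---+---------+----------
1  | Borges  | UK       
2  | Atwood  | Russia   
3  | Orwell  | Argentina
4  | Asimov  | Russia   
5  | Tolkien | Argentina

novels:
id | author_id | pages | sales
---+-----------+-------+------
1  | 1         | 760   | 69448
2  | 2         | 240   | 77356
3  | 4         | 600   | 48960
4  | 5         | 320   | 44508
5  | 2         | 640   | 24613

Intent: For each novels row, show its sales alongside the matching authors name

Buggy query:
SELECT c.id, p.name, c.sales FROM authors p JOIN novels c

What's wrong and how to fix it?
Bug: JOIN with no ON clause produces a cartesian product; every novels row pairs with every authors row

Fix: Specify the join condition linking the foreign key to the parent id

Corrected query:
SELECT c.id, p.name, c.sales FROM authors p JOIN novels c ON c.author_id = p.id

Result:
id | name    | sales
---+---------+------
1  | Borges  | 69448
2  | Atwood  | 77356
3  | Asimov  | 48960
4  | Tolkien | 44508
5  | Atwood  | 24613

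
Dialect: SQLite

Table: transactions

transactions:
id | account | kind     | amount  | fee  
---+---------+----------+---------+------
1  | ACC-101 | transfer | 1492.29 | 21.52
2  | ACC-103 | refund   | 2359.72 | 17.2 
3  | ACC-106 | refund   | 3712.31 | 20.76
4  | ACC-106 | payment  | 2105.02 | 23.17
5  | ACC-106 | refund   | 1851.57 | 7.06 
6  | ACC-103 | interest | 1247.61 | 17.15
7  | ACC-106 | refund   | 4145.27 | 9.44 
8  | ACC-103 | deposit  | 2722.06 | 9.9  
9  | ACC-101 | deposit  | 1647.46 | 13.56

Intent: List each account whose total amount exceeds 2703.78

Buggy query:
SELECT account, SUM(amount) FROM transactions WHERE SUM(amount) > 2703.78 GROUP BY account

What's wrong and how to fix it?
Bug: Aggregate functions cannot appear in a WHERE clause

Fix: Move the aggregate condition to a HAVING clause

Corrected query:
SELECT account, SUM(amount) FROM transactions GROUP BY account HAVING SUM(amount) > 2703.78

Result:
account | SUM(amount)
--------+------------
ACC-101 | 3139.75    
ACC-103 | 6329.39    
ACC-106 | 11814.17   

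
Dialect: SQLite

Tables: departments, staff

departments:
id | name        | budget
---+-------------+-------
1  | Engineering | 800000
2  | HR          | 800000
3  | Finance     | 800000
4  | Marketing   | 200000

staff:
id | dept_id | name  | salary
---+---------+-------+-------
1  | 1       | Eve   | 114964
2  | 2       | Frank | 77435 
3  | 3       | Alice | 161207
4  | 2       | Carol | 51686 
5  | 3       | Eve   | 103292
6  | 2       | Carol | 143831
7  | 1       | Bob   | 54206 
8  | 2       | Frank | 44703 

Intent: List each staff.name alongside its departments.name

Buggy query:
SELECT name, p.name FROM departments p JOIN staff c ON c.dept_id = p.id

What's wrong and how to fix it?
Bug: 'name' exists in both joined tables, so the database can't tell which one is meant

Fix: Qualify the column with its table alias (c.name)

Corrected query:
SELECT c.name, p.name FROM departments p JOIN staff c ON c.dept_id = p.id

Result:
name  | name       
------+------------
Eve   | Engineering
Frank | HR         
Alice | Finance    
Carol | HR         
Eve   | Finance    
Carol | HR         
Bob   | Engineering
Frank | HR         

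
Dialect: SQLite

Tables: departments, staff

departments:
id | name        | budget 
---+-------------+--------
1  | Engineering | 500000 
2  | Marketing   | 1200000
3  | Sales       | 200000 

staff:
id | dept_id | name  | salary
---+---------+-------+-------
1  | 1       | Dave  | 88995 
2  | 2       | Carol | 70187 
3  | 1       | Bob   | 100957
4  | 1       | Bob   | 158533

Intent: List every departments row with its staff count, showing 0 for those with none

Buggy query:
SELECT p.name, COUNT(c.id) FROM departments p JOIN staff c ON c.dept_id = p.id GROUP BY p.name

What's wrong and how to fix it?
Bug: An inner join excludes parents with zero children

Fix: Use LEFT JOIN so parents without children still appear (COUNT(c.id) gives 0)

Corrected query:
SELECT p.name, COUNT(c.id) FROM departments p LEFT JOIN staff c ON c.dept_id = p.id GROUP BY p.name

Result:
name        | COUNT(c.id)
------------+------------
Engineering | 3          
Marketing   | 1          
Sales       | 0          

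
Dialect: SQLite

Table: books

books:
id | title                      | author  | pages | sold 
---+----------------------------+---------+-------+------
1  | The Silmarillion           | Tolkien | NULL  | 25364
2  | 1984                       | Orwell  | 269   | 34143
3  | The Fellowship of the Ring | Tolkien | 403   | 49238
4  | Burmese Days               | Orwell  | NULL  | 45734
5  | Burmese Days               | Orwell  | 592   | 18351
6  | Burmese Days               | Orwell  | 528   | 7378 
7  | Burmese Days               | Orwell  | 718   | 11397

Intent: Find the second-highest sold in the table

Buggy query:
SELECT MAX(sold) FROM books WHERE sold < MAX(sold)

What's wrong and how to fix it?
Bug: The inner MAX is an aggregate inside WHERE, which is not allowed

Fix: Put the inner MAX in a scalar subquery

Corrected query:
SELECT MAX(sold) FROM books WHERE sold < (SELECT MAX(sold) FROM books)

Result:
MAX(sold)
---------
45734    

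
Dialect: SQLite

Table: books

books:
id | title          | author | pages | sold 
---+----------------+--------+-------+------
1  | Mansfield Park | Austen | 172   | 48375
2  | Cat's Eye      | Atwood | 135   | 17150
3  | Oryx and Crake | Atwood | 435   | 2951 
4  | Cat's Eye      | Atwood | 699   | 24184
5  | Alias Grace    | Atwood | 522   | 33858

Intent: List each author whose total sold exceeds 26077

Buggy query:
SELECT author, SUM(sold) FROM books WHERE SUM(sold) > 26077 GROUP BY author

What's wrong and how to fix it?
Bug: WHERE runs before GROUP BY, so aggregates aren't available there

Fix: Move the aggregate condition to a HAVING clause

Corrected query:
SELECT author, SUM(sold) FROM books GROUP BY author HAVING SUM(sold) > 26077

Result:
author | SUM(sold)
-------+----------
Atwood | 78143    
Austen | 48375    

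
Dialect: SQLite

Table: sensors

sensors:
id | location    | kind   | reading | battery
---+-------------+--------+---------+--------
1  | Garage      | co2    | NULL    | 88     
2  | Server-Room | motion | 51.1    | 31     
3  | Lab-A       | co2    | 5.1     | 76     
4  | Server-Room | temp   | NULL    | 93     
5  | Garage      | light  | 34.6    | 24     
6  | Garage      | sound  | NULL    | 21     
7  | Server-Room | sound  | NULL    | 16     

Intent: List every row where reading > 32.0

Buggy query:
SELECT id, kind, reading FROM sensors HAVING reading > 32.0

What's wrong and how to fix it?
Bug: This is a non-aggregate query (no GROUP BY, no aggregates), so in SQLite the HAVING clause is invalid here; a row-level condition belongs in WHERE

Fix: Use WHERE for row-level filtering

Corrected query:
SELECT id, kind, reading FROM sensors WHERE reading > 32.0

Result:
id | kind   | reading
---+--------+--------
2  | motion | 51.1   
5  | light  | 34.6   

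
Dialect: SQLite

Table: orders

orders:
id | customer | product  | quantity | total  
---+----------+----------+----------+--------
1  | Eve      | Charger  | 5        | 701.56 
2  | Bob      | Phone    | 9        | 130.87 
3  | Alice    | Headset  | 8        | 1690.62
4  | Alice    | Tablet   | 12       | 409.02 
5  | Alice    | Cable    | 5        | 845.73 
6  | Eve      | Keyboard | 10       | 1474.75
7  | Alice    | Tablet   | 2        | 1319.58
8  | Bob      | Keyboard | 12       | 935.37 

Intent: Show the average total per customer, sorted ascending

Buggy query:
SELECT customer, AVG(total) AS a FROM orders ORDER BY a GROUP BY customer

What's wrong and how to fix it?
Bug: GROUP BY must precede ORDER BY

Fix: Move ORDER BY to the end, after GROUP BY

Corrected query:
SELECT customer, AVG(total) AS a FROM orders GROUP BY customer ORDER BY a

Result:
customer | a        
---------+----------
Bob      | 533.12   
Alice    | 1066.2375
Eve      | 1088.155 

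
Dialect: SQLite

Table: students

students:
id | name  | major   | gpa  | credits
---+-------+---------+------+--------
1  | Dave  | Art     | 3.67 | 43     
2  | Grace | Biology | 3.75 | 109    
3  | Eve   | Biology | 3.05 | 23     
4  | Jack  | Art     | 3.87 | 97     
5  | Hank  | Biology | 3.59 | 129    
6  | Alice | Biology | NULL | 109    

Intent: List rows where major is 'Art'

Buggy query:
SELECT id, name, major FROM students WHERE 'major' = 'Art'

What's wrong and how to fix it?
Bug: 'major' in single quotes is a string literal, not the column; the comparison is literal-vs-literal and never true

Fix: Reference the column as major without single quotes

Corrected query:
SELECT id, name, major FROM students WHERE major = 'Art'

Result:
id | name | major
---+------+------
1  | Dave | Art  
4  | Jack | Art  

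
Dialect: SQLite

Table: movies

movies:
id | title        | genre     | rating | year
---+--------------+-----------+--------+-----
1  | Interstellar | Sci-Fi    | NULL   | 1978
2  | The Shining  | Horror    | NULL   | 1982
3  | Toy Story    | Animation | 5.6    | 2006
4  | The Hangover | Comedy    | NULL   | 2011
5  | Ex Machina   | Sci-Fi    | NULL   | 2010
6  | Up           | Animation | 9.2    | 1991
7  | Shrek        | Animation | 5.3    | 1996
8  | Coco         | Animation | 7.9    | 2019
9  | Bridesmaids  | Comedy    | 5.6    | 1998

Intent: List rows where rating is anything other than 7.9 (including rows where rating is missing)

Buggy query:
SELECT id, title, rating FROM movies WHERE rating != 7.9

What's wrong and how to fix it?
Bug: 'rating != 7.9' is unknown when rating is NULL, so NULL rows are silently excluded

Fix: Add an explicit OR rating IS NULL to include the missing-value rows

Corrected query:
SELECT id, title, rating FROM movies WHERE rating != 7.9 OR rating IS NULL

Result:
id | title        | rating
---+--------------+-------
1  | Interstellar | NULL  
2  | The Shining  | NULL  
3  | Toy Story    | 5.6   
4  | The Hangover | NULL  
5  | Ex Machina   | NULL  
6  | Up           | 9.2   
7  | Shrek        | 5.3   
9  | Bridesmaids  | 5.6   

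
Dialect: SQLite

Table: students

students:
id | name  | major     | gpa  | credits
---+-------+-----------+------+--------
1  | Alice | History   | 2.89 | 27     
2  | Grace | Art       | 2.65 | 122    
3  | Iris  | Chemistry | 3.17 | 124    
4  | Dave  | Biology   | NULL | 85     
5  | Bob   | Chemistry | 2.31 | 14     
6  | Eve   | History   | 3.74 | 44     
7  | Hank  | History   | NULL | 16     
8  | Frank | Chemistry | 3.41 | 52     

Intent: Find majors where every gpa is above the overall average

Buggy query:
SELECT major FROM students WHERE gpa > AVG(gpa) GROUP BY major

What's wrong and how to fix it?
Bug: WHERE evaluates per row before aggregation, so AVG() is unavailable

Fix: Use a subquery for AVG and a HAVING MIN(...) filter so the condition holds for every row in the group

Corrected query:
SELECT major FROM students GROUP BY major HAVING MIN(gpa) > (SELECT AVG(gpa) FROM students)

Result:
(no rows)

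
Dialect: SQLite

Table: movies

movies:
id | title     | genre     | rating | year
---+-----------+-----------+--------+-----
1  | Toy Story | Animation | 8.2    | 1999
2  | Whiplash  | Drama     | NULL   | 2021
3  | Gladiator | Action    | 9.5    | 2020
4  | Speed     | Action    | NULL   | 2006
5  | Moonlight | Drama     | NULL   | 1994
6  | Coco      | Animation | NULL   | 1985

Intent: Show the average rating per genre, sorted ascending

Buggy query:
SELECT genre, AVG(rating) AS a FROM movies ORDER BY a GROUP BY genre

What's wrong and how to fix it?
Bug: GROUP BY must precede ORDER BY

Fix: Reorder: SELECT … FROM … GROUP BY … ORDER BY …

Corrected query:
SELECT genre, AVG(rating) AS a FROM movies GROUP BY genre ORDER BY a

Result:
genre     | a   
----------+-----
Drama     | NULL
Animation | 8.2 
Action    | 9.5 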